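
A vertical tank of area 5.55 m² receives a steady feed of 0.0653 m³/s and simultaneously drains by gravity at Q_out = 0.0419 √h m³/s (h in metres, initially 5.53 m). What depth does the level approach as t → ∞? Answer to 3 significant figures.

2.43 m

A dh/dt = Q_in − 0.0419 √h. Steady state requires inflow = outflow:
Q_in = 0.0419 √h_ss ⇒ √h_ss = 0.0653/0.0419 = 1.5585.
h_ss = 1.5585² = 2.4288 m. (Since h₀ = 5.53 m > h_ss, the level will fall toward this value.)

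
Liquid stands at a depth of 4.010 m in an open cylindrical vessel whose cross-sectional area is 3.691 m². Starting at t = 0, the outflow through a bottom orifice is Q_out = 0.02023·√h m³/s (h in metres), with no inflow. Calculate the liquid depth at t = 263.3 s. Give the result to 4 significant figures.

1.641 m

Accumulation of liquid (constant cross-section A): A dh/dt = −0.02023 √h.
∫ h^(−1/2) dh = −(0.02023/A) ∫ dt, giving 2√h = 2√h₀ − (0.02023/A) t.
√h = √4.010 − 0.02023·263.3/(2·3.691) = 2.00250 − 0.721560 = 1.28094.
h = 1.28094² = 1.64080 m.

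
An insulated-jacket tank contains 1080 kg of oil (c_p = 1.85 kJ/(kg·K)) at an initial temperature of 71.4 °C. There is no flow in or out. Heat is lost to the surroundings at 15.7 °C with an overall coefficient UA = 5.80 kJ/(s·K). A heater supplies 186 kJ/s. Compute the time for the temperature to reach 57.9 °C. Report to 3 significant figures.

M c_p dT/dt = −UA(T − T_amb) + Q̇.
τ = M c_p/UA = 344.48 s; T_ss = T_amb + Q̇/UA = 15.7 + 186/5.80 = 47.769 °C.
T(t) = T_ss + (T₀ − T_ss)e^(−t/τ); set T = 57.9:
t = −τ ln[(T − T_ss)/(T₀ − T_ss)] = −344.48 · ln(0.42872) = 291.76 s.

292 s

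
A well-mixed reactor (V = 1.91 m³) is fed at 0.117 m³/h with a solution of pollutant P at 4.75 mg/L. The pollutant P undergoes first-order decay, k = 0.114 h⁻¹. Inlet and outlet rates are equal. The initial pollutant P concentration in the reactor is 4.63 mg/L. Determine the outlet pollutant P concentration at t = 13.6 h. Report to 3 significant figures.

Accumulation = in − out − consumed: V dC/dt = Q C_in − Q C − k V C.
This is linear with rate a = Q/V + k = 0.17526 h⁻¹.
C_ss = Q C_in/(Q + kV) = 1.6602 mg/L; C(t) = C_ss + (C₀ − C_ss) e^(−a t).
C(13.6) = 1.6602 + (2.9698)·e^(−0.17526·13.6) = 1.6602 + (2.9698)·0.092228 = 1.9341 mg/L.

1.93 mg/L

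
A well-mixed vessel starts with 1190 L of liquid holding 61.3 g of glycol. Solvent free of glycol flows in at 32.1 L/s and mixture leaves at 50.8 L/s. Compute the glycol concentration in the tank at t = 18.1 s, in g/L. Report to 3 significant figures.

Total volume: dV/dt = Q_in − Q_out = -18.700 L/s, so V(t) = 1190 − 18.700 t and V(18.1) = 851.53 L.
No glycol enters, so dm/dt = −Q_out · (m/V).
dm/m = −Q_out dt/(V₀ − 18.700 t); integrating gives ln(m/m₀) = −(Q_out/(Q_in−Q_out)) ln(V/V₀).
m = m₀ (V₀/V)^(Q_out/(Q_in−Q_out)) = 61.3 × (1190/851.53)^(-2.7166) = 24.695 g.
C = m/V = 24.695/851.53 = 0.029001 g/L.

0.0290 g/L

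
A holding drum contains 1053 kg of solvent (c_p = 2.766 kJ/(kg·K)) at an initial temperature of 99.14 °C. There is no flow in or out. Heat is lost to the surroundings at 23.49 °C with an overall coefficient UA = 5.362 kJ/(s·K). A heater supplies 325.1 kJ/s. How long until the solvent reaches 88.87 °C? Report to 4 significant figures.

625.4 s

Unsteady energy balance on the tank contents: M c_p dT/dt = −UA(T − T_amb) + Q̇.
τ = M c_p/UA = 543.192 s; T_ss = T_amb + Q̇/UA = 23.49 + 325.1/5.362 = 84.1204 °C.
T(t) = T_ss + (T₀ − T_ss)e^(−t/τ); set T = 88.87:
t = −τ ln[(T − T_ss)/(T₀ − T_ss)] = −543.192 · ln(0.316229) = 625.372 s.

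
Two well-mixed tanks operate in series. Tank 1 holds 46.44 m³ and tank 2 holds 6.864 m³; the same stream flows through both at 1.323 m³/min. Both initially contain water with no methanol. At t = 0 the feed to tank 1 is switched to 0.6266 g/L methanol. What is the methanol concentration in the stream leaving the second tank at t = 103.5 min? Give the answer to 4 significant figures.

Each tank obeys Vᵢ dCᵢ/dt = Q(Cᵢ₋₁ − Cᵢ), so τᵢ = Vᵢ/Q.
τ₁ = 46.44/1.323 = 35.1020 min; τ₂ = 6.864/1.323 = 5.18821 min.
Solving the cascade with C₁(0)=C₂(0)=0 gives C₂(t) = C_in[1 − (τ₁ e^(−t/τ₁) − τ₂ e^(−t/τ₂))/(τ₁ − τ₂)].
At t = 103.5: e^(−t/τ₁) = 0.0524158, e^(−t/τ₂) = 2.16882e-09.
C₂ = 0.6266·[1 − (35.1020·0.0524158 − 5.18821·2.16882e-09)/(29.9138)] = 0.6266·0.938493 = 0.588060 g/L.

0.5881 g/L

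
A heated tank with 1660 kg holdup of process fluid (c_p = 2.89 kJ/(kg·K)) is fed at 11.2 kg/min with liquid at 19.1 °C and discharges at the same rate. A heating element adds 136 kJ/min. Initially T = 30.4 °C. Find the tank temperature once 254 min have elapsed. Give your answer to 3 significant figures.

M c_p dT/dt = ṁ c_p (T_in − T) + Q̇.
τ = M/ṁ = 148.21 min; T_ss = T_in + Q̇/(ṁ c_p) = 19.1 + 136/(11.2·2.89) = 23.302 °C.
Integrating: T(t) = T_ss + (T₀ − T_ss) e^(−t/τ).
T(254) = 23.302 + (7.0983)·e^(−254/148.21) = 23.302 + (7.0983)·0.18019 = 24.581 °C.

24.6 °C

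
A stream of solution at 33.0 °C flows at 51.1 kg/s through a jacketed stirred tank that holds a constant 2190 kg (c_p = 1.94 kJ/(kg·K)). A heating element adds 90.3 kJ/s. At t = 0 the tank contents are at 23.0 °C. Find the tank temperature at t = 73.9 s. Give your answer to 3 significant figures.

32.0 °C

Energy balance: M c_p dT/dt = ṁ c_p (T_in − T) + 90.3.
Rearrange: dT/dt = (T_ss − T)/τ with τ = M/ṁ = 42.857 s and T_ss = T_in + Q̇/(ṁ c_p) = 33.911 °C.
Integrating: T(t) = T_ss + (T₀ − T_ss) e^(−t/τ).
T(73.9) = 33.911 + (-10.911)·e^(−73.9/42.857) = 33.911 + (-10.911)·0.17829 = 31.966 °C.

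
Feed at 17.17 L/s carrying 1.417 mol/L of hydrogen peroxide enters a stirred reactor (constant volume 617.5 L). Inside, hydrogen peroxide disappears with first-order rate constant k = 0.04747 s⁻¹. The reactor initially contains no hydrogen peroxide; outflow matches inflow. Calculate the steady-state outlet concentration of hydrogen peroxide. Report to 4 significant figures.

Accumulation = in − out − consumed: V dC/dt = Q C_in − Q C − k V C.
Steady state (dC/dt = 0): C_ss = Q C_in/(Q + kV) = C_in/(1 + kV/Q).
C_ss = 17.17·1.417/(17.17 + 0.04747·617.5) = 24.3299/46.4827 = 0.523418 mol/L.

0.5234 mol/L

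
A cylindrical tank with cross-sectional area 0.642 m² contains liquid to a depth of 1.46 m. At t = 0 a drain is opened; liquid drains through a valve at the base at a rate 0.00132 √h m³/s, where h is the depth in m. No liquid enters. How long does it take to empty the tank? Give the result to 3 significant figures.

Mass balance (ρ constant): A dh/dt = −0.00132 √h.
∫ h^(−1/2) dh = −(0.00132/A) ∫ dt, giving 2√h = 2√h₀ − (0.00132/A) t.
Tank is empty when √h = 0: t_empty = 2A√h₀/0.00132.
t_empty = 2·0.642·√1.46/0.00132 = 1.2840·1.2083/0.00132 = 1175.4 s.

1180 s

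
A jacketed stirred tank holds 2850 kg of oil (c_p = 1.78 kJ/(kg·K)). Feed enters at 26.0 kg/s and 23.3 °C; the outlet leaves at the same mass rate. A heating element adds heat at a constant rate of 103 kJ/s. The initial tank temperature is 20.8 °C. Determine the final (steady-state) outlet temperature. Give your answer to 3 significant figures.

M c_p dT/dt = ṁ c_p (T_in − T) + Q̇.
At steady state dT/dt = 0 ⇒ T_ss = T_in + Q̇/(ṁ c_p) = 23.3 + 103/(26.0·1.78) = 25.526 °C.

25.5 °C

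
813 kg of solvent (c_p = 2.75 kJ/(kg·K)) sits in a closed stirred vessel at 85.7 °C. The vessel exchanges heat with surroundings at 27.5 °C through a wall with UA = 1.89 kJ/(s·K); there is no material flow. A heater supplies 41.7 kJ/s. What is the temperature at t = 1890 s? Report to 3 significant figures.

56.9 °C

First-law balance (no shaft work): M c_p dT/dt = −UA(T − T_amb) + Q̇.
dT/dt = (T_ss − T)/τ with T_ss = T_amb + Q̇/UA = 27.5 + 41.7/1.89 = 49.563 °C, τ = M c_p/UA = 813·2.75/1.89 = 1182.9 s.
T approaches T_ss exponentially: T(t) = T_ss + (T₀ − T_ss) e^(−t/τ).
T(1890) = 49.563 + (36.137)·0.20236 = 56.876 °C.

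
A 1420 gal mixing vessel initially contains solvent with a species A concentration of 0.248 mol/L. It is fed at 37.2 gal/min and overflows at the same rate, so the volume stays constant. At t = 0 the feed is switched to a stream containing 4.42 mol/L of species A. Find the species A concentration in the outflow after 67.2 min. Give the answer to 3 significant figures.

3.70 mol/L

Transient balance on the dissolved component: V dC/dt = Q(C_in − C).
Time constant τ = V/Q = 1420/37.2 = 38.172 min.
This is linear first-order; C(t) = C_in + (C₀ − C_in) e^(−t/τ).
C(67.2) = 4.42 + (0.248 − 4.42)·e^(−67.2/38.172) = 4.42 + (-4.1720)·0.17197 = 3.7026 mol/L.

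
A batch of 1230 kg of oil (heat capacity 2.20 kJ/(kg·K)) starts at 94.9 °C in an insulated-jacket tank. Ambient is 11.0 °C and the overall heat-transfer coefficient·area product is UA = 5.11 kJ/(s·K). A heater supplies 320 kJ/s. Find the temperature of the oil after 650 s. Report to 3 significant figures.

Lumped-capacitance energy balance: M c_p dT/dt = UA(T_amb − T) + Q̇.
dT/dt = (T_ss − T)/τ with T_ss = T_amb + Q̇/UA = 11.0 + 320/5.11 = 73.622 °C, τ = M c_p/UA = 1230·2.20/5.11 = 529.55 s.
T approaches T_ss exponentially: T(t) = T_ss + (T₀ − T_ss) e^(−t/τ).
T(650) = 73.622 + (21.278)·0.29304 = 79.857 °C.

79.9 °C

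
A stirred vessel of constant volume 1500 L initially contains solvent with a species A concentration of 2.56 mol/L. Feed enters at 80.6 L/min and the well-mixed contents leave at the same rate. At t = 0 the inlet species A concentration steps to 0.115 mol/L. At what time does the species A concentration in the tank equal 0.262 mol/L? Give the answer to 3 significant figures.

Accumulation = in − out for the solute gives V dC/dt = Q(C_in − C), so τ = V/Q = 18.610 min.
C(t) = C_in + (C₀ − C_in) e^(−t/τ). Set C = 0.262 and solve for t:
e^(−t/τ) = (C − C_in)/(C₀ − C_in) = (0.262 − 0.115)/(2.56 − 0.115) = 0.060123
t = −τ ln(…) = 18.610 × 2.8114 = 52.321 min.

52.3 min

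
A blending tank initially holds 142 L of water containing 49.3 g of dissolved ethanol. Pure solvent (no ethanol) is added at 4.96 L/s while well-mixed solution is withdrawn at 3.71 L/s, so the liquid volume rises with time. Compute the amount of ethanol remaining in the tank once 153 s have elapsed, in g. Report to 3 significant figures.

Let m(t) be the amount of ethanol. Volume: V(t) = V₀ + (Q_in − Q_out) t = 142 + 1.2500 t; V(153) = 333.25 L.
Species balance (pure solvent in): dm/dt = −Q_out · m/V(t).
dm/m = −Q_out dt/(V₀ + 1.2500 t); integrating gives ln(m/m₀) = −(Q_out/(Q_in−Q_out)) ln(V/V₀).
m = m₀ (V₀/V)^(Q_out/(Q_in−Q_out)) = 49.3 × (142/333.25)^(2.9680) = 3.9197 g.

3.92 g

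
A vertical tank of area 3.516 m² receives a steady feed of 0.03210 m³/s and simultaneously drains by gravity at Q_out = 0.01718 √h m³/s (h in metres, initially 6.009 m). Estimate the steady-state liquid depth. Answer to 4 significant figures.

3.491 m

Level balance: A dh/dt = 0.03210 − 0.01718 √h. Setting dh/dt = 0:
Q_in = 0.01718 √h_ss ⇒ √h_ss = 0.03210/0.01718 = 1.86845.
h_ss = 1.86845² = 3.49111 m. (Since h₀ = 6.009 m > h_ss, the level will fall toward this value.)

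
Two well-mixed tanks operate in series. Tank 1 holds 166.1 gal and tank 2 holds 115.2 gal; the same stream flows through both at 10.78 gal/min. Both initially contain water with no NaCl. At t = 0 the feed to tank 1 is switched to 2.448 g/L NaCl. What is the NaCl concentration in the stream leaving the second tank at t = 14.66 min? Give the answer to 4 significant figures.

Each tank obeys Vᵢ dCᵢ/dt = Q(Cᵢ₋₁ − Cᵢ), so τᵢ = Vᵢ/Q.
τ₁ = 166.1/10.78 = 15.4082 min; τ₂ = 115.2/10.78 = 10.6865 min.
Solving the cascade with C₁(0)=C₂(0)=0 gives C₂(t) = C_in[1 − (τ₁ e^(−t/τ₁) − τ₂ e^(−t/τ₂))/(τ₁ − τ₂)].
At t = 14.66: e^(−t/τ₁) = 0.386183, e^(−t/τ₂) = 0.253642.
C₂ = 2.448·[1 − (15.4082·0.386183 − 10.6865·0.253642)/(4.72171)] = 2.448·0.313843 = 0.768287 g/L.

0.7683 g/L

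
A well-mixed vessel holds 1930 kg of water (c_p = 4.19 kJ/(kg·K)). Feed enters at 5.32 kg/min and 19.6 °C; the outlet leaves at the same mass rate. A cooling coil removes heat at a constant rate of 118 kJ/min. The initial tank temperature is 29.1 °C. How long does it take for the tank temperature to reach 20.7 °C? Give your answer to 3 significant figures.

First-law balance (no shaft work): M c_p dT/dt = ṁ c_p (T_in − T) − 118.
τ = M/ṁ = 362.78 min; T_ss = T_in − Q̇/(ṁ c_p) = 14.306 °C.
T(t) = T_ss + (T₀ − T_ss) e^(−t/τ). Set T = 20.7:
e^(−t/τ) = (20.7 − 14.306)/(29.1 − 14.306) = 0.43219
t = −362.78 · ln(0.43219) = 304.33 min.

304 min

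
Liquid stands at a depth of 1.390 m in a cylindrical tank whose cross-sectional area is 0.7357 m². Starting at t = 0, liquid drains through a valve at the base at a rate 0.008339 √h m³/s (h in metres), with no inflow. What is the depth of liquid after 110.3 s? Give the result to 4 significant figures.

0.3068 m

Volume balance on the tank: A dh/dt = −0.008339 √h.
Separate and integrate: 2(√h − √h₀) = −(0.008339/A) t.
√h = √1.390 − 0.008339·110.3/(2·0.7357) = 1.17898 − 0.625113 = 0.553869.
h = 0.553869² = 0.306771 m.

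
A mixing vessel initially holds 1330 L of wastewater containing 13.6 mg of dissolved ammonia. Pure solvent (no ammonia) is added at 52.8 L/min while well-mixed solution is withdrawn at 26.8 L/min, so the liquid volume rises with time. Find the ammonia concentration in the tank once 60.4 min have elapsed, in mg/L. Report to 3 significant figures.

Total volume: dV/dt = Q_in − Q_out = 26.000 L/min, so V(t) = 1330 + 26.000 t and V(60.4) = 2900.4 L.
Solute balance: dm/dt = 0 − Q_out C = −Q_out m/V(t).
Separate: dm/m = −Q_out dt/V(t) ⇒ ln(m/m₀) = −(Q_out/(Q_in−Q_out)) ln(V/V₀).
m = m₀ (V₀/V)^(Q_out/(Q_in−Q_out)) = 13.6 × (1330/2900.4)^(1.0308) = 6.0886 mg.
C = m/V = 6.0886/2900.4 = 0.0020992 mg/L.

0.00210 mg/L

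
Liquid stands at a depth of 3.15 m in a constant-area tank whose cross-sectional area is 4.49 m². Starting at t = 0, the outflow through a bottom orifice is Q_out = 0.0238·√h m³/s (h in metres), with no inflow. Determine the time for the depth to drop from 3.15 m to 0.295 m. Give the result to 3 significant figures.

Mass balance (ρ constant): A dh/dt = −0.0238 √h.
Separate and integrate: 2(√h − √h₀) = −(0.0238/A) t.
t = 2A(√h₀ − √h)/0.0238 = 2·4.49·(√3.15 − √0.295)/0.0238
  = 8.9800 × (1.7748 − 0.54314) / 0.0238 = 464.73 s.

465 s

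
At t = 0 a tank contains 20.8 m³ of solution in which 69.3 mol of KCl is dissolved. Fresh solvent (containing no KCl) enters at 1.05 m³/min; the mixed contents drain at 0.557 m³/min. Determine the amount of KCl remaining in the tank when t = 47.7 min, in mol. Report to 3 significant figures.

Let m(t) be the amount of KCl. Volume: V(t) = V₀ + (Q_in − Q_out) t = 20.8 + 0.49300 t; V(47.7) = 44.316 m³.
No KCl enters, so dm/dt = −Q_out · (m/V).
dm/m = −Q_out dt/(V₀ + 0.49300 t); integrating gives ln(m/m₀) = −(Q_out/(Q_in−Q_out)) ln(V/V₀).
m = m₀ (V₀/V)^(Q_out/(Q_in−Q_out)) = 69.3 × (20.8/44.316)^(1.1298) = 29.484 mol.

29.5 mol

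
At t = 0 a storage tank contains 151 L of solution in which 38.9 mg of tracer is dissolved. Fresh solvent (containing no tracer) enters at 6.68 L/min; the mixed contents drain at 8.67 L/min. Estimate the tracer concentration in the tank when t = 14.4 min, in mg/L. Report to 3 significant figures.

Total volume: dV/dt = Q_in − Q_out = -1.9900 L/min, so V(t) = 151 − 1.9900 t and V(14.4) = 122.34 L.
Species balance (pure solvent in): dm/dt = −Q_out · m/V(t).
dm/m = −Q_out dt/(V₀ − 1.9900 t); integrating gives ln(m/m₀) = −(Q_out/(Q_in−Q_out)) ln(V/V₀).
m = m₀ (V₀/V)^(Q_out/(Q_in−Q_out)) = 38.9 × (151/122.34)^(-4.3568) = 15.551 mg.
C = m/V = 15.551/122.34 = 0.12711 mg/L.

0.127 mg/L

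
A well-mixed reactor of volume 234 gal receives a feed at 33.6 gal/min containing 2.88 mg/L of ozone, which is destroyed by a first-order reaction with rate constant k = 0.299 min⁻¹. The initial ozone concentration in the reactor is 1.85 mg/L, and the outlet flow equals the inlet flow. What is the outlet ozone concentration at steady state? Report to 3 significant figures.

Species balance: V dC/dt = Q C_in − Q C − k V C.
Steady state (dC/dt = 0): C_ss = Q C_in/(Q + kV) = C_in/(1 + kV/Q).
C_ss = 33.6·2.88/(33.6 + 0.299·234) = 96.768/103.57 = 0.93436 mg/L.

0.934 mg/L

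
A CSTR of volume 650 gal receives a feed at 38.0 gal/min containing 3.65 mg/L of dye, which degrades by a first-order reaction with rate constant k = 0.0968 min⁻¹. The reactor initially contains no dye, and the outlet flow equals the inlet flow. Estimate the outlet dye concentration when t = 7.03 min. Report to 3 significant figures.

0.913 mg/L

Accumulation = in − out − consumed: V dC/dt = Q C_in − Q C − k V C.
dC/dt = (Q/V) C_in − (Q/V + k) C; effective rate a = Q/V + k = 0.058462 + 0.0968 = 0.15526 min⁻¹.
C_ss = Q C_in/(Q + kV) = 1.3744 mg/L; C(t) = C_ss + (C₀ − C_ss) e^(−a t).
C(7.03) = 1.3744 + (-1.3744)·e^(−0.15526·7.03) = 1.3744 + (-1.3744)·0.33572 = 0.91296 mg/L.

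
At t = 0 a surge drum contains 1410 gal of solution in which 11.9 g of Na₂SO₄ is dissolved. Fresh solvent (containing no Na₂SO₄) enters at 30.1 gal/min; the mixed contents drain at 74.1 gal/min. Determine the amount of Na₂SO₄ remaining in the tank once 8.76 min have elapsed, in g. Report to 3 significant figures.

6.95 g

Let m(t) be the amount of Na₂SO₄. Volume: V(t) = V₀ + (Q_in − Q_out) t = 1410 − 44.000 t; V(8.76) = 1024.6 gal.
Solute balance: dm/dt = 0 − Q_out C = −Q_out m/V(t).
dm/m = −Q_out dt/(V₀ − 44.000 t); integrating gives ln(m/m₀) = −(Q_out/(Q_in−Q_out)) ln(V/V₀).
m = m₀ (V₀/V)^(Q_out/(Q_in−Q_out)) = 11.9 × (1410/1024.6)^(-1.6841) = 6.9502 g.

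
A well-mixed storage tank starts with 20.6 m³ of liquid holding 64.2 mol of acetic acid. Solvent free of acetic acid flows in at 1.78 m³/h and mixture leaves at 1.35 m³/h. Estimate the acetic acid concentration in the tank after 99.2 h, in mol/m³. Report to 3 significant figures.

Let m(t) be the amount of acetic acid. Volume: V(t) = V₀ + (Q_in − Q_out) t = 20.6 + 0.43000 t; V(99.2) = 63.256 m³.
Species balance (pure solvent in): dm/dt = −Q_out · m/V(t).
Separate: dm/m = −Q_out dt/V(t) ⇒ ln(m/m₀) = −(Q_out/(Q_in−Q_out)) ln(V/V₀).
m = m₀ (V₀/V)^(Q_out/(Q_in−Q_out)) = 64.2 × (20.6/63.256)^(3.1395) = 1.8960 mol.
C = m/V = 1.8960/63.256 = 0.029974 mol/m³.

0.0300 mol/m³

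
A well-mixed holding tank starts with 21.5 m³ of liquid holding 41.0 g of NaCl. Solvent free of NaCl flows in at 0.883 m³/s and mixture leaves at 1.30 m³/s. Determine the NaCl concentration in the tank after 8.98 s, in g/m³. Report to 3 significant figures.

1.27 g/m³

Let m(t) be the amount of NaCl. Volume: V(t) = V₀ + (Q_in − Q_out) t = 21.5 − 0.41700 t; V(8.98) = 17.755 m³.
Solute balance: dm/dt = 0 − Q_out C = −Q_out m/V(t).
Separate: dm/m = −Q_out dt/V(t) ⇒ ln(m/m₀) = −(Q_out/(Q_in−Q_out)) ln(V/V₀).
m = m₀ (V₀/V)^(Q_out/(Q_in−Q_out)) = 41.0 × (21.5/17.755)^(-3.1175) = 22.578 g.
C = m/V = 22.578/17.755 = 1.2716 g/m³.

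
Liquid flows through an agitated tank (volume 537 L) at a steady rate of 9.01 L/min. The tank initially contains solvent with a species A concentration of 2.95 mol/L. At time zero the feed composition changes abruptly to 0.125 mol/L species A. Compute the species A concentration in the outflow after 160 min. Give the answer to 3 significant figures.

0.318 mol/L

Species balance on the tank: V dC/dt = Q(C_in − C).
So dC/dt = (C_in − C)/τ with τ = V/Q = 537/9.01 = 59.600 min.
This is linear first-order; C(t) = C_in + (C₀ − C_in) e^(−t/τ).
C(160) = 0.125 + (2.95 − 0.125)·e^(−160/59.600) = 0.125 + (2.8250)·0.068252 = 0.31781 mol/L.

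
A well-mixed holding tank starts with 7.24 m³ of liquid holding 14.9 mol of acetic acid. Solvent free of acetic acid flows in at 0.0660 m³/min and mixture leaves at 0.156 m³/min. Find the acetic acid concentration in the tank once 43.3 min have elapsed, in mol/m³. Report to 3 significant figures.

Let m(t) be the amount of acetic acid. Volume: V(t) = V₀ + (Q_in − Q_out) t = 7.24 − 0.090000 t; V(43.3) = 3.3430 m³.
No acetic acid enters, so dm/dt = −Q_out · (m/V).
dm/m = −Q_out dt/(V₀ − 0.090000 t); integrating gives ln(m/m₀) = −(Q_out/(Q_in−Q_out)) ln(V/V₀).
m = m₀ (V₀/V)^(Q_out/(Q_in−Q_out)) = 14.9 × (7.24/3.3430)^(-1.7333) = 3.9037 mol.
C = m/V = 3.9037/3.3430 = 1.1677 mol/m³.

1.17 mol/m³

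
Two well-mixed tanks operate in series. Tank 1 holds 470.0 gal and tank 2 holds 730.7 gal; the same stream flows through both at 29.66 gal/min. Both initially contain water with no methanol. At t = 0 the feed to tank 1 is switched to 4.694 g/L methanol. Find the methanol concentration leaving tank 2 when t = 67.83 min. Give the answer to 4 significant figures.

3.973 g/L

Each tank obeys Vᵢ dCᵢ/dt = Q(Cᵢ₋₁ − Cᵢ), so τᵢ = Vᵢ/Q.
τ₁ = 470.0/29.66 = 15.8463 min; τ₂ = 730.7/29.66 = 24.6359 min.
Solving the cascade with C₁(0)=C₂(0)=0 gives C₂(t) = C_in[1 − (τ₁ e^(−t/τ₁) − τ₂ e^(−t/τ₂))/(τ₁ − τ₂)].
At t = 67.83: e^(−t/τ₁) = 0.0138357, e^(−t/τ₂) = 0.0637171.
C₂ = 4.694·[1 − (15.8463·0.0138357 − 24.6359·0.0637171)/(-8.78962)] = 4.694·0.846355 = 3.97279 g/L.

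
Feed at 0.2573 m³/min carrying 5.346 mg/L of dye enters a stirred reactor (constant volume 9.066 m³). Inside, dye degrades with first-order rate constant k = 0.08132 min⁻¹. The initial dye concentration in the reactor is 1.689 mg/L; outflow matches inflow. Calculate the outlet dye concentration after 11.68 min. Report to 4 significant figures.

Accumulation = in − out − consumed: V dC/dt = Q C_in − Q C − k V C.
dC/dt = (Q/V) C_in − (Q/V + k) C; effective rate a = Q/V + k = 0.0283808 + 0.08132 = 0.109701 min⁻¹.
C_ss = Q C_in/(Q + kV) = 1.38307 mg/L; C(t) = C_ss + (C₀ − C_ss) e^(−a t).
C(11.68) = 1.38307 + (0.305932)·e^(−0.109701·11.68) = 1.38307 + (0.305932)·0.277675 = 1.46802 mg/L.

1.468 mg/L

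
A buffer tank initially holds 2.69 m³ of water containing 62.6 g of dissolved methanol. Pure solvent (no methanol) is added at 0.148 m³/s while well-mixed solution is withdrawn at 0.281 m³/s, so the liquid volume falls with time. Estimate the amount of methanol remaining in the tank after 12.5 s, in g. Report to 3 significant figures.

8.19 g

Let m(t) be the amount of methanol. Volume: V(t) = V₀ + (Q_in − Q_out) t = 2.69 − 0.13300 t; V(12.5) = 1.0275 m³.
No methanol enters, so dm/dt = −Q_out · (m/V).
Separate: dm/m = −Q_out dt/V(t) ⇒ ln(m/m₀) = −(Q_out/(Q_in−Q_out)) ln(V/V₀).
m = m₀ (V₀/V)^(Q_out/(Q_in−Q_out)) = 62.6 × (2.69/1.0275)^(-2.1128) = 8.1940 g.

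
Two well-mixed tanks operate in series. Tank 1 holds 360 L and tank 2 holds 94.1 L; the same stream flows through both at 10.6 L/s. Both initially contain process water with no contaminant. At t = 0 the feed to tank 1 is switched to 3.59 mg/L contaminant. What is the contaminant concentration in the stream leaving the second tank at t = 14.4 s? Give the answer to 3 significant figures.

Time constants: τᵢ = Vᵢ/Q for each well-mixed tank.
τ₁ = 360/10.6 = 33.962 s; τ₂ = 94.1/10.6 = 8.8774 s.
Tank 1: C₁ = C_in(1 − e^(−t/τ₁)). Tank 2 (τ₁ ≠ τ₂): C₂ = C_in[1 − (τ₁ e^(−t/τ₁) − τ₂ e^(−t/τ₂))/(τ₁ − τ₂)].
At t = 14.4: e^(−t/τ₁) = 0.65442, e^(−t/τ₂) = 0.19748.
C₂ = 3.59·[1 − (33.962·0.65442 − 8.8774·0.19748)/(25.085)] = 3.59·0.18387 = 0.66009 mg/L.

0.660 mg/L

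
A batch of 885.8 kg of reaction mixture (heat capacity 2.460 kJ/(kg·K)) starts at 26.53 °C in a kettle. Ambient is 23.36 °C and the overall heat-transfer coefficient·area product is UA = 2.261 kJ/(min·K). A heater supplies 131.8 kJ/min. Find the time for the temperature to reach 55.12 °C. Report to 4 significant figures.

First-law balance (no shaft work): M c_p dT/dt = −UA(T − T_amb) + Q̇.
τ = M c_p/UA = 963.763 min; T_ss = T_amb + Q̇/UA = 23.36 + 131.8/2.261 = 81.6528 °C.
T(t) = T_ss + (T₀ − T_ss)e^(−t/τ); set T = 55.12:
t = −τ ln[(T − T_ss)/(T₀ − T_ss)] = −963.763 · ln(0.481340) = 704.686 min.

704.7 min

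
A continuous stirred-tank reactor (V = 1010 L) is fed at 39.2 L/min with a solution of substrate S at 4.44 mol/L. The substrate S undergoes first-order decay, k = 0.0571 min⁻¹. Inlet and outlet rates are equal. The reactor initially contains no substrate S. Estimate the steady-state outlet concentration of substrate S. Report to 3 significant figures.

1.80 mol/L

Species balance: V dC/dt = Q C_in − Q C − k V C.
At steady state: 0 = Q C_in − (Q + kV) C_ss, so C_ss = Q C_in/(Q + kV).
C_ss = 39.2·4.44/(39.2 + 0.0571·1010) = 174.05/96.871 = 1.7967 mol/L.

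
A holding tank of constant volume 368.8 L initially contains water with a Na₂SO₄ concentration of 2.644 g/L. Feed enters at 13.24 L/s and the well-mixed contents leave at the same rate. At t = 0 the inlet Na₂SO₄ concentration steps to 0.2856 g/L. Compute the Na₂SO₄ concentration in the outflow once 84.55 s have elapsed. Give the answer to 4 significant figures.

Species balance on the tank: V dC/dt = Q(C_in − C).
So dC/dt = (C_in − C)/τ with τ = V/Q = 368.8/13.24 = 27.8550 s.
C approaches C_in exponentially: C(t) = C_in + (C₀ − C_in) e^(−t/τ).
C(84.55) = 0.2856 + (2.644 − 0.2856)·e^(−84.55/27.8550) = 0.2856 + (2.35840)·0.0480572 = 0.398938 g/L.

0.3989 g/L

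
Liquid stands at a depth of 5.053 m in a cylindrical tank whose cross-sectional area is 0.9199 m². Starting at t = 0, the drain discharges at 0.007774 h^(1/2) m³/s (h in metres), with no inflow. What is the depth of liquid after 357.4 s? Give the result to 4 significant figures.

0.5442 m

Volume balance on the tank: A dh/dt = −0.007774 √h.
This is separable: 2 d(√h)/dt = −0.007774/A, so √h = √h₀ − (0.007774/(2A)) t.
√h = √5.053 − 0.007774·357.4/(2·0.9199) = 2.24789 − 1.51018 = 0.737709.
h = 0.737709² = 0.544214 m.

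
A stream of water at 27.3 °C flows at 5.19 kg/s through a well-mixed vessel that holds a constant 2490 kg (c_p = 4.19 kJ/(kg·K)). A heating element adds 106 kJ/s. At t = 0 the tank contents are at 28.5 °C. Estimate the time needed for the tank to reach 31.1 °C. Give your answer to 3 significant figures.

590 s

M c_p dT/dt = ṁ c_p (T_in − T) + Q̇.
τ = M/ṁ = 479.77 s; T_ss = T_in + Q̇/(ṁ c_p) = 32.174 °C.
T(t) = T_ss + (T₀ − T_ss) e^(−t/τ). Set T = 31.1:
e^(−t/τ) = (31.1 − 32.174)/(28.5 − 32.174) = 0.29241
t = −479.77 · ln(0.29241) = 589.93 s.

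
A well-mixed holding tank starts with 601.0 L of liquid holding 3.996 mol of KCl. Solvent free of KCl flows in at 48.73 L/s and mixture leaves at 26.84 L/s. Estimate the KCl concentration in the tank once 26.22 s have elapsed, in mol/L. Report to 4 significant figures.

0.001495 mol/L

Total volume: dV/dt = Q_in − Q_out = 21.8900 L/s, so V(t) = 601.0 + 21.8900 t and V(26.22) = 1174.96 L.
No KCl enters, so dm/dt = −Q_out · (m/V).
dm/m = −Q_out dt/(V₀ + 21.8900 t); integrating gives ln(m/m₀) = −(Q_out/(Q_in−Q_out)) ln(V/V₀).
m = m₀ (V₀/V)^(Q_out/(Q_in−Q_out)) = 3.996 × (601.0/1174.96)^(1.22613) = 1.75647 mol.
C = m/V = 1.75647/1174.96 = 0.00149493 mol/L.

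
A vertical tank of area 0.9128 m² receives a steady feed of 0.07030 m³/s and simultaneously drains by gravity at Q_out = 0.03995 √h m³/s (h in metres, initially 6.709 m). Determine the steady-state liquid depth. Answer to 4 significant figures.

3.097 m

Mass balance (ρ constant): A dh/dt = Q_in − 0.03995 √h. At steady state dh/dt = 0:
Q_in = 0.03995 √h_ss ⇒ √h_ss = 0.07030/0.03995 = 1.75970.
h_ss = 1.75970² = 3.09654 m. (Since h₀ = 6.709 m > h_ss, the level will fall toward this value.)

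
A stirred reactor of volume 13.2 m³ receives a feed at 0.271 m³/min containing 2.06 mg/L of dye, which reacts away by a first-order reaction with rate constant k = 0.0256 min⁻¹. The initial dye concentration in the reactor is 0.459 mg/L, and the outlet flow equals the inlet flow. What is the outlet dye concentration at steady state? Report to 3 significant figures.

Accumulation = in − out − consumed: V dC/dt = Q C_in − Q C − k V C.
At steady state: 0 = Q C_in − (Q + kV) C_ss, so C_ss = Q C_in/(Q + kV).
C_ss = 0.271·2.06/(0.271 + 0.0256·13.2) = 0.55826/0.60892 = 0.91680 mg/L.

0.917 mg/L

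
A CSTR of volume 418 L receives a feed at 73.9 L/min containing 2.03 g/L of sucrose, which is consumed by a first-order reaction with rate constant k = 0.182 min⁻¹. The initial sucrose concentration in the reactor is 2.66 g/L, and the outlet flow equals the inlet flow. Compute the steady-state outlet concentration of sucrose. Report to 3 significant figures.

1.00 g/L

Species balance: V dC/dt = Q C_in − Q C − k V C.
Steady state (dC/dt = 0): C_ss = Q C_in/(Q + kV) = C_in/(1 + kV/Q).
C_ss = 73.9·2.03/(73.9 + 0.182·418) = 150.02/149.98 = 1.0003 g/L.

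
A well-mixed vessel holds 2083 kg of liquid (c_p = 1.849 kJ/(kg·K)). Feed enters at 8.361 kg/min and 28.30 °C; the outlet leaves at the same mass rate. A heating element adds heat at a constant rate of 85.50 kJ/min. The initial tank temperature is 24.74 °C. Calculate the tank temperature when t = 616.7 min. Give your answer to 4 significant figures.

First-law balance (no shaft work): M c_p dT/dt = ṁ c_p (T_in − T) + 85.50.
τ = M/ṁ = 249.133 min; T_ss = T_in + Q̇/(ṁ c_p) = 28.30 + 85.50/(8.361·1.849) = 33.8306 °C.
This is linear first-order; T(t) = T_ss + (T₀ − T_ss) e^(−t/τ).
T(616.7) = 33.8306 + (-9.09058)·e^(−616.7/249.133) = 33.8306 + (-9.09058)·0.0841305 = 33.0658 °C.

33.07 °C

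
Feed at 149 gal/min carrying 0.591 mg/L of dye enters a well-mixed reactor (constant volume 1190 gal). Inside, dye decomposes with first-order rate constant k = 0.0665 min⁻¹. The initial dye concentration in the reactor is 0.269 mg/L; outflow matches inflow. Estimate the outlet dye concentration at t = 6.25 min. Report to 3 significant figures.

V dC/dt = Q(C_in − C) − k V C.
dC/dt = (Q/V) C_in − (Q/V + k) C; effective rate a = Q/V + k = 0.12521 + 0.0665 = 0.19171 min⁻¹.
C_ss = Q C_in/(Q + kV) = 0.38600 mg/L; C(t) = C_ss + (C₀ − C_ss) e^(−a t).
C(6.25) = 0.38600 + (-0.11700)·e^(−0.19171·6.25) = 0.38600 + (-0.11700)·0.30174 = 0.35069 mg/L.

0.351 mg/L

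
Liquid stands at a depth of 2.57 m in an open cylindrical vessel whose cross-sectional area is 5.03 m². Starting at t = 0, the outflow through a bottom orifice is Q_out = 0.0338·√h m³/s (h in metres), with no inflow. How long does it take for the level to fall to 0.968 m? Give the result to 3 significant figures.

A dh/dt = −Q_out = −0.0338 √h.
Separate and integrate: 2(√h − √h₀) = −(0.0338/A) t.
t = 2A(√h₀ − √h)/0.0338 = 2·5.03·(√2.57 − √0.968)/0.0338
  = 10.060 × (1.6031 − 0.98387) / 0.0338 = 184.31 s.

184 s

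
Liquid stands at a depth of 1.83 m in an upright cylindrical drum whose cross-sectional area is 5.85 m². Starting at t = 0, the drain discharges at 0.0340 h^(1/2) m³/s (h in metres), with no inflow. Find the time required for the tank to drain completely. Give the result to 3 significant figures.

466 s

With no inflow, A dh/dt = −0.0340 √h.
Separate and integrate: 2(√h − √h₀) = −(0.0340/A) t.
Tank is empty when √h = 0: t_empty = 2A√h₀/0.0340.
t_empty = 2·5.85·√1.83/0.0340 = 11.700·1.3528/0.0340 = 465.51 s.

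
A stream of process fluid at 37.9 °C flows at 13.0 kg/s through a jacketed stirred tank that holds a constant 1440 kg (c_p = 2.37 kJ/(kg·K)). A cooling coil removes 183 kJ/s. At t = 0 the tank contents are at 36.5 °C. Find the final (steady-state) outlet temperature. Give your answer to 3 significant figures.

32.0 °C

M c_p dT/dt = ṁ c_p (T_in − T) − Q̇.
At steady state dT/dt = 0 ⇒ T_ss = T_in − Q̇/(ṁ c_p) = 37.9 − 183/(13.0·2.37) = 31.960 °C.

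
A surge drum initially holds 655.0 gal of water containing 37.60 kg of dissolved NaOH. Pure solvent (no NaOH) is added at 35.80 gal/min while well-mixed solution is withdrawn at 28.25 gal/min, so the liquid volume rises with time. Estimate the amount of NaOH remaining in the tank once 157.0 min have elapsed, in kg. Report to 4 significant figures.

0.7878 kg

Total volume: dV/dt = Q_in − Q_out = 7.55000 gal/min, so V(t) = 655.0 + 7.55000 t and V(157.0) = 1840.35 gal.
No NaOH enters, so dm/dt = −Q_out · (m/V).
Separate: dm/m = −Q_out dt/V(t) ⇒ ln(m/m₀) = −(Q_out/(Q_in−Q_out)) ln(V/V₀).
m = m₀ (V₀/V)^(Q_out/(Q_in−Q_out)) = 37.60 × (655.0/1840.35)^(3.74172) = 0.787826 kg.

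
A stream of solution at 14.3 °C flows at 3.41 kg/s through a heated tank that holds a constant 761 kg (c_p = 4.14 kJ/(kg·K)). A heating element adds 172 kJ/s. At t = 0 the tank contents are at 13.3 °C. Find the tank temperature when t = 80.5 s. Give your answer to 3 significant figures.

Unsteady energy balance on the tank contents: M c_p dT/dt = ṁ c_p (T_in − T) + 172.
Rearrange: dT/dt = (T_ss − T)/τ with τ = M/ṁ = 223.17 s and T_ss = T_in + Q̇/(ṁ c_p) = 26.484 °C.
T approaches T_ss exponentially: T(t) = T_ss + (T₀ − T_ss) e^(−t/τ).
T(80.5) = 26.484 + (-13.184)·e^(−80.5/223.17) = 26.484 + (-13.184)·0.69718 = 17.292 °C.

17.3 °C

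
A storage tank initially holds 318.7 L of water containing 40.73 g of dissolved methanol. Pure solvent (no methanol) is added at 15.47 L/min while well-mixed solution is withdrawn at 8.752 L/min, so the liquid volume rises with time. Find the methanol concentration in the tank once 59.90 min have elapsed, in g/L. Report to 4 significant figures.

Total volume: dV/dt = Q_in − Q_out = 6.71800 L/min, so V(t) = 318.7 + 6.71800 t and V(59.90) = 721.108 L.
Solute balance: dm/dt = 0 − Q_out C = −Q_out m/V(t).
dm/m = −Q_out dt/(V₀ + 6.71800 t); integrating gives ln(m/m₀) = −(Q_out/(Q_in−Q_out)) ln(V/V₀).
m = m₀ (V₀/V)^(Q_out/(Q_in−Q_out)) = 40.73 × (318.7/721.108)^(1.30277) = 14.0582 g.
C = m/V = 14.0582/721.108 = 0.0194952 g/L.

0.01950 g/L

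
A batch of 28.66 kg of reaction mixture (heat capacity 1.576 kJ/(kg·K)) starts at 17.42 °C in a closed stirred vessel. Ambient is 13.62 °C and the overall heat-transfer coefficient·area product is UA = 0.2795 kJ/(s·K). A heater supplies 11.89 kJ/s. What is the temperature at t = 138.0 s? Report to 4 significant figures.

First-law balance (no shaft work): M c_p dT/dt = −UA(T − T_amb) + Q̇.
dT/dt = (T_ss − T)/τ with T_ss = T_amb + Q̇/UA = 13.62 + 11.89/0.2795 = 56.1603 °C, τ = M c_p/UA = 28.66·1.576/0.2795 = 161.603 s.
T approaches T_ss exponentially: T(t) = T_ss + (T₀ − T_ss) e^(−t/τ).
T(138.0) = 56.1603 + (-38.7403)·0.425733 = 39.6672 °C.

39.67 °C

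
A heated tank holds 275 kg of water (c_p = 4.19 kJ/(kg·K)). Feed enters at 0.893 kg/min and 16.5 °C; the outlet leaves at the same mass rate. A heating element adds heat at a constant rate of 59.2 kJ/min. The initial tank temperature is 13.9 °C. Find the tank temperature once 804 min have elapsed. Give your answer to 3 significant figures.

First-law balance (no shaft work): M c_p dT/dt = ṁ c_p (T_in − T) + 59.2.
τ = M/ṁ = 307.95 min; T_ss = T_in + Q̇/(ṁ c_p) = 16.5 + 59.2/(0.893·4.19) = 32.322 °C.
This is linear first-order; T(t) = T_ss + (T₀ − T_ss) e^(−t/τ).
T(804) = 32.322 + (-18.422)·e^(−804/307.95) = 32.322 + (-18.422)·0.073475 = 30.968 °C.

31.0 °C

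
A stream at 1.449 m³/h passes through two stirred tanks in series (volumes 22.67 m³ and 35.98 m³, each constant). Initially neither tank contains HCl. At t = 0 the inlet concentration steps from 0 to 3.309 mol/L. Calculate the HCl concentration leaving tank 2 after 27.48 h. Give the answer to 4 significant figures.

1.324 mol/L

Each tank obeys Vᵢ dCᵢ/dt = Q(Cᵢ₋₁ − Cᵢ), so τᵢ = Vᵢ/Q.
τ₁ = 22.67/1.449 = 15.6453 h; τ₂ = 35.98/1.449 = 24.8309 h.
Solving the cascade with C₁(0)=C₂(0)=0 gives C₂(t) = C_in[1 − (τ₁ e^(−t/τ₁) − τ₂ e^(−t/τ₂))/(τ₁ − τ₂)].
At t = 27.48: e^(−t/τ₁) = 0.172658, e^(−t/τ₂) = 0.330653.
C₂ = 3.309·[1 − (15.6453·0.172658 − 24.8309·0.330653)/(-9.18565)] = 3.309·0.400245 = 1.32441 mol/L.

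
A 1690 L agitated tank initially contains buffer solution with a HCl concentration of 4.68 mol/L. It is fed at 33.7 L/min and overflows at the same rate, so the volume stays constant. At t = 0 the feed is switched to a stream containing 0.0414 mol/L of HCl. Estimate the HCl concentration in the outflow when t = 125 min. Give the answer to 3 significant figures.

0.425 mol/L

Species balance on the tank: V dC/dt = Q(C_in − C).
So dC/dt = (C_in − C)/τ with τ = V/Q = 1690/33.7 = 50.148 min.
Integrating: C(t) = C_in + (C₀ − C_in) e^(−t/τ).
C(125) = 0.0414 + (4.68 − 0.0414)·e^(−125/50.148) = 0.0414 + (4.6386)·0.082694 = 0.42499 mol/L.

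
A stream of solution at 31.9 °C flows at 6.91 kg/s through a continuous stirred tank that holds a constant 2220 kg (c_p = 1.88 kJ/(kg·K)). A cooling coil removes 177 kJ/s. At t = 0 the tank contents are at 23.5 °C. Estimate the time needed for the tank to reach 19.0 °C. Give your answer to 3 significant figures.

635 s

First-law balance (no shaft work): M c_p dT/dt = ṁ c_p (T_in − T) − 177.
τ = M/ṁ = 321.27 s; T_ss = T_in − Q̇/(ṁ c_p) = 18.275 °C.
T(t) = T_ss + (T₀ − T_ss) e^(−t/τ). Set T = 19.0:
e^(−t/τ) = (19.0 − 18.275)/(23.5 − 18.275) = 0.13876
t = −321.27 · ln(0.13876) = 634.52 s.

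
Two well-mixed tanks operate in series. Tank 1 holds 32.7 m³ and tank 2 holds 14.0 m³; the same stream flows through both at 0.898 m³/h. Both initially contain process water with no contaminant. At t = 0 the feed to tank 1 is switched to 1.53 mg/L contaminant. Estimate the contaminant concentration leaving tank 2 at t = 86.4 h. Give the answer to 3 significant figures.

Species balance on tank i: dCᵢ/dt = (Cᵢ₋₁ − Cᵢ)/τᵢ with τᵢ = Vᵢ/Q.
τ₁ = 32.7/0.898 = 36.414 h; τ₂ = 14.0/0.898 = 15.590 h.
Solving the cascade with C₁(0)=C₂(0)=0 gives C₂(t) = C_in[1 − (τ₁ e^(−t/τ₁) − τ₂ e^(−t/τ₂))/(τ₁ − τ₂)].
At t = 86.4: e^(−t/τ₁) = 0.093229, e^(−t/τ₂) = 0.0039189.
C₂ = 1.53·[1 − (36.414·0.093229 − 15.590·0.0039189)/(20.824)] = 1.53·0.83991 = 1.2851 mg/L.

1.29 mg/L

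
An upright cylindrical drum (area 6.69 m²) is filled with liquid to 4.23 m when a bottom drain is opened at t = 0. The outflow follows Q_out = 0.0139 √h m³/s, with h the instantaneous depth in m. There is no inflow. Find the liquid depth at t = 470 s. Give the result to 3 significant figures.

With no inflow, A dh/dt = −0.0139 √h.
This is separable: 2 d(√h)/dt = −0.0139/A, so √h = √h₀ − (0.0139/(2A)) t.
√h = √4.23 − 0.0139·470/(2·6.69) = 2.0567 − 0.48827 = 1.5684.
h = 1.5684² = 2.4600 m.

2.46 m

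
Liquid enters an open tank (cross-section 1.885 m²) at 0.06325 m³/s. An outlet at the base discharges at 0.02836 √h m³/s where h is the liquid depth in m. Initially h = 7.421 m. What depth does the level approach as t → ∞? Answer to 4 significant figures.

Accumulation of liquid (constant cross-section A): A dh/dt = Q_in − 0.02836 √h. At steady state dh/dt = 0:
Q_in = 0.02836 √h_ss ⇒ √h_ss = 0.06325/0.02836 = 2.23025.
h_ss = 2.23025² = 4.97403 m. (Since h₀ = 7.421 m > h_ss, the level will fall toward this value.)

4.974 m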